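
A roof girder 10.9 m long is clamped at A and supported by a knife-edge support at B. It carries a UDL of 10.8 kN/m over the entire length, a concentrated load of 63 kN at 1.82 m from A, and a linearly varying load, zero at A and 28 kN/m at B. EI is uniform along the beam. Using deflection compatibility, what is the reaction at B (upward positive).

Remove the prop at B; the released (primary) structure is a cantilever built in at A.
Primary-structure tip deflection at B by superposition:
  UDL 10.8: wL⁴/(8EI) = 19056/EI
  point load 63 at a = 1.82: Pa²(3L − a)/(6EI) = 1074/EI
  triangular load, peak 28 at the free end: 11w₀L⁴/(120EI) = 36231/EI
  δ_0 = 56361/EI
Tip deflection under a unit load at B: L³/(3EI) = 431.7/EI.
Compatibility at B: δ_0 − R_B·δ_{BB} = 0, so R_B = 56361/431.7 = 130.6 kN.

R_B = 130.6 kN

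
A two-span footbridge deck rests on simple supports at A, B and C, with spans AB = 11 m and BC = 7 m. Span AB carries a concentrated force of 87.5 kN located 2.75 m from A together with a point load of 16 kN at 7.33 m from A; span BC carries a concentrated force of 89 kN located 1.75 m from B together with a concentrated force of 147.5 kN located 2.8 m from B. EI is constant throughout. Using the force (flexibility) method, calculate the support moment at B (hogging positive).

M_B = 205.7 kN·m

Insert a hinge at B; M_B is the redundant, and each span becomes simply supported.
End slopes at the hinge B, treating each span as simply supported:
  span AB: point load 87.5 at a = 2.75: Pab(L + a)/(6LEI) = 413.6/EI
  span AB: point load 16 at a = 7.33: Pab(L + a)/(6LEI) = 119.5/EI
  span BC: point load 89 at a = 1.75: Pab(L + b)/(6LEI) = 238.5/EI
  span BC: point load 147.5 at a = 2.8: Pab(L + b)/(6LEI) = 462.6/EI
  relative rotation θ_0 = (533.1 + 701.1)/EI = 1234/EI
A unit hogging moment at B produces rotation L₁/(3EI) + L₂/(3EI) = 6/EI.
Compatibility: M_B·(L₁+L₂)/(3EI) = θ_0, giving M_B = 205.7 kN·m (hogging).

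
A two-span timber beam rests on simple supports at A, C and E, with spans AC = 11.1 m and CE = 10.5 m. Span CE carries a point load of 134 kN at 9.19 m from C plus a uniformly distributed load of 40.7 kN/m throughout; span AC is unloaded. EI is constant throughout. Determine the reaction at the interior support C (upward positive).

R_C = 288.7 kN

Release continuity at C by inserting a hinge; the redundant is the internal moment M_C. The primary structure is two simply-supported spans AC and CE.
Rotations at C on the released spans (each span's end-slope, ×1/EI):
  span CE: point load 134 at a = 9.19: Pab(L + b)/(6LEI) = 302.4/EI
  span CE: UDL 40.7: wL³/(24EI) = 1963/EI
  relative rotation θ_0 = (0 + 2266)/EI = 2266/EI
A unit hogging moment at C produces rotation L₁/(3EI) + L₂/(3EI) = 7.2/EI.
Slope continuity at C: θ_0 = M_C·7.2/EI, so M_C = 2266/7.2 = 314.7 kN·m (hogging).
Span AC, ΣM about A with M_C applied at C: R_C^{AC}·11.1 = 0 + 314.7, so R_C^{AC} = 28.35 kN and R_A = 0 − 28.35 = -28.35 kN.
Span CE, ΣM about E: R_C^{CE}·10.5 = 2419 + 314.7, so R_C^{CE} = 260.4 kN and R_E = 561.4 − 260.4 = 301 kN.
R_C = 28.35 + 260.4 = 288.7 kN.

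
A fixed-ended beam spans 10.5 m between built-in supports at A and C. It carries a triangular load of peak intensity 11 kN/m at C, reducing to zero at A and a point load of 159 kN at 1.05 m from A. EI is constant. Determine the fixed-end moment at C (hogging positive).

M_C = 75.66 kN·m

Take the two fixed-end moments M_A, M_C as redundants; the released structure is the simple span AC.
End rotations of the released simple span under the applied load (×1/EI):
  at A: triangular load, peak 11: 7w₀L³/(360EI) = 247.6/EI
  at C: triangular load, peak 11: w₀L³/(45EI) = 283/EI
  at A: point load 159 at a = 1.05: Pab(L + b)/(6LEI) = 499.6/EI
  at C: point load 159 at a = 1.05: Pab(L + a)/(6LEI) = 289.2/EI
  θ_A0 = 747.2/EI,  θ_C0 = 572.2/EI
Flexibility coefficients: a unit moment at one end gives L/(3EI) there and L/(6EI) at the far end, so f₁₁ = f₂₂ = 3.5/EI and f₁₂ = f₂₁ = 1.75/EI.
Compatibility — zero rotation at each built-in end:
  3.5 M_A + 1.75 M_C = 747.2
  1.75 M_A + 3.5 M_C = 572.2
Solving the pair gives M_A = 175.7 kN·m and M_C = 75.66 kN·m (hogging).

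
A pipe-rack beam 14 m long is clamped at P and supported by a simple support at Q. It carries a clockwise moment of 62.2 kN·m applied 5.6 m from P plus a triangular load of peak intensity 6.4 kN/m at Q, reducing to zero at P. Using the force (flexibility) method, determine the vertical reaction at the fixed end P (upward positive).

Remove the prop at Q; the released (primary) structure is a cantilever built in at P.
Primary-structure tip deflection at Q by superposition:
  clockwise couple 62.2 at a = 5.6: M₀a(2L − a)/(2EI) = 3901/EI
  triangular load, peak 6.4 at the free end: 11w₀L⁴/(120EI) = 22537/EI
  δ_0 = 26439/EI
Flexibility coefficient — unit upward force at Q: δ_{QQ} = L³/(3EI) = 914.7/EI.
Compatibility at Q: δ_0 − R_Q·δ_{QQ} = 0, so R_Q = 26439/914.7 = 28.91 kN.
Vertical equilibrium: R_P = ΣP − R_Q = 44.8 − 28.91 = 15.89 kN.

R_P = 15.89 kN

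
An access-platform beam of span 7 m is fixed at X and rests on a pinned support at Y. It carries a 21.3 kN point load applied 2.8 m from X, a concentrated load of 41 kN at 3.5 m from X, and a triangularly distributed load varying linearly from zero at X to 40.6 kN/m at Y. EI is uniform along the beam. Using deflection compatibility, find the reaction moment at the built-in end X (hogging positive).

Take the reaction at Y as the redundant and release it; the primary structure is a cantilever fixed at X.
Downward deflection at the released point Y due to the loads:
  point load 21.3 at a = 2.8: Pa²(3L − a)/(6EI) = 506.5/EI
  point load 41 at a = 3.5: Pa²(3L − a)/(6EI) = 1465/EI
  triangular load, peak 40.6 at the free end: 11w₀L⁴/(120EI) = 8936/EI
  δ_0 = 10907/EI
Flexibility coefficient — unit upward force at Y: δ_{YY} = L³/(3EI) = 114.3/EI.
The prop prevents deflection at Y: R_Y = δ_0/δ_{YY} = 10907/114.3 = 95.4 kN.
Moment equilibrium about X: M_X = Σ(load moments about X) − R_Y·L = 866.3 − 95.4×7 = 198.5 kN·m.

M_X = 198.5 kN·m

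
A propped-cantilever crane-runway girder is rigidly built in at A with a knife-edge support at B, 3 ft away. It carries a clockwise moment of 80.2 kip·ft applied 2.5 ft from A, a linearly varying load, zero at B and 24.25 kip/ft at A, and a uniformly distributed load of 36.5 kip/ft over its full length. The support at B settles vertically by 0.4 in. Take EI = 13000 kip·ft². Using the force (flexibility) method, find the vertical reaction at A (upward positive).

Release the roller at B. Primary structure: cantilever fixed at A.
Free-end deflection of the primary structure under the applied loading (downward +):
  clockwise couple 80.2 at a = 2.5: M₀a(2L − a)/(2EI) = 350.9/EI
  triangular load, peak 24.25 at the fixed end: w₀L⁴/(30EI) = 65.47/EI
  UDL 36.5: wL⁴/(8EI) = 369.6/EI
  δ_0 = 785.9/EI
Flexibility coefficient — unit upward force at B: δ_{BB} = L³/(3EI) = 9/EI.
With EI = 13000 kip·ft²: δ_0 = 0.060455 ft and δ_{BB} = 0.000692 ft/kip.
Compatibility — the beam at B must follow the support down by 0.03333 ft: δ_0 − R_B·δ_{BB} = 0.03333, so R_B = (0.060455 − 0.03333)/0.000692 = 39.18 kip.
Vertical equilibrium: R_A = ΣP − R_B = 145.9 − 39.18 = 106.7 kip.

R_A = 106.7 kip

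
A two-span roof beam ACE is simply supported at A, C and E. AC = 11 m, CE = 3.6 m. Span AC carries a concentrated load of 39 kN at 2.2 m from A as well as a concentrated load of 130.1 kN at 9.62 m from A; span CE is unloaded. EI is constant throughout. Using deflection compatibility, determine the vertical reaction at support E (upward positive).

R_E = -39.42 kN

Insert a hinge at C; M_C is the redundant, and each span becomes simply supported.
End slopes at the hinge C, treating each span as simply supported:
  span AC: point load 39 at a = 2.2: Pab(L + a)/(6LEI) = 151/EI
  span AC: point load 130.1 at a = 9.62: Pab(L + a)/(6LEI) = 539.6/EI
  relative rotation θ_0 = (690.6 + 0)/EI = 690.6/EI
A unit hogging moment at C produces rotation L₁/(3EI) + L₂/(3EI) = 4.867/EI.
Compatibility: M_C·(L₁+L₂)/(3EI) = θ_0, giving M_C = 141.9 kN·m (hogging).
Span CE, ΣM about E: R_C^{CE}·3.6 = 0 + 141.9, so R_C^{CE} = 39.42 kN and R_E = 0 − 39.42 = -39.42 kN.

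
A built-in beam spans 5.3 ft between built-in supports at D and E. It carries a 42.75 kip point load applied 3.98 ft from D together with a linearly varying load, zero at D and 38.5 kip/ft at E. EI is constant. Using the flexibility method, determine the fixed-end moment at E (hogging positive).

M_E = 85.9 kip·ft

Release both end moments; the primary structure is a simply-supported span DE with redundants M_D and M_E.
End rotations of the released simple span under the applied load (×1/EI):
  at D: point load 42.75 at a = 3.98: Pab(L + b)/(6LEI) = 46.75/EI
  at E: point load 42.75 at a = 3.98: Pab(L + a)/(6LEI) = 65.54/EI
  at D: triangular load, peak 38.5: 7w₀L³/(360EI) = 111.5/EI
  at E: triangular load, peak 38.5: w₀L³/(45EI) = 127.4/EI
  θ_D0 = 158.2/EI,  θ_E0 = 192.9/EI
Flexibility coefficients: a unit moment at one end gives L/(3EI) there and L/(6EI) at the far end, so f₁₁ = f₂₂ = 1.767/EI and f₁₂ = f₂₁ = 0.8833/EI.
Compatibility — zero rotation at each built-in end:
  1.767 M_D + 0.8833 M_E = 158.2
  0.8833 M_D + 1.767 M_E = 192.9
Solving the pair gives M_D = 46.6 kip·ft and M_E = 85.9 kip·ft (hogging).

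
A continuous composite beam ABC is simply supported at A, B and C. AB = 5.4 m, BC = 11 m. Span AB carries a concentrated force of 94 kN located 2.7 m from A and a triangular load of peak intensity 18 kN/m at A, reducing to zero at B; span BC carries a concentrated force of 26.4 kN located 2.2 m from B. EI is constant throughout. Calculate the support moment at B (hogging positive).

M_B = 69.47 kN·m

Take M_B as the redundant. Released structure: two simple spans AB and BC with a hinge at B.
Rotations at B on the released spans (each span's end-slope, ×1/EI):
  span AB: point load 94 at a = 2.7: Pab(L + a)/(6LEI) = 171.3/EI
  span AB: triangular load, peak 18: 7w₀L³/(360EI) = 55.11/EI
  span BC: point load 26.4 at a = 2.2: Pab(L + b)/(6LEI) = 153.3/EI
  relative rotation θ_0 = (226.4 + 153.3)/EI = 379.8/EI
A unit hogging moment at B produces rotation L₁/(3EI) + L₂/(3EI) = 5.467/EI.
Slope continuity at B: θ_0 = M_B·5.467/EI, so M_B = 379.8/5.467 = 69.47 kN·m (hogging).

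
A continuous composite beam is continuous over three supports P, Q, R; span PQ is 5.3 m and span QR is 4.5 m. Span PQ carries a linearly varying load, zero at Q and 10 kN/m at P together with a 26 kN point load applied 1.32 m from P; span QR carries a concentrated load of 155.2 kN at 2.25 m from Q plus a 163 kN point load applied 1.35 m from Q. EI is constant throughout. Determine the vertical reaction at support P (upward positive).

R_P = 11.19 kN

Insert a hinge at Q; M_Q is the redundant, and each span becomes simply supported.
Rotations at Q on the released spans (each span's end-slope, ×1/EI):
  span PQ: triangular load, peak 10: 7w₀L³/(360EI) = 28.95/EI
  span PQ: point load 26 at a = 1.32: Pab(L + a)/(6LEI) = 28.44/EI
  span QR: point load 155.2 at a = 2.25: Pab(L + b)/(6LEI) = 196.4/EI
  span QR: point load 163 at a = 1.35: Pab(L + b)/(6LEI) = 196.4/EI
  relative rotation θ_0 = (57.38 + 392.8)/EI = 450.2/EI
A unit hogging moment at Q produces rotation L₁/(3EI) + L₂/(3EI) = 3.267/EI.
Slope continuity at Q: θ_0 = M_Q·3.267/EI, so M_Q = 450.2/3.267 = 137.8 kN·m (hogging).
Span PQ, ΣM about P with M_Q applied at Q: R_Q^{PQ}·5.3 = 81.14 + 137.8, so R_Q^{PQ} = 41.31 kN and R_P = 52.5 − 41.31 = 11.19 kN.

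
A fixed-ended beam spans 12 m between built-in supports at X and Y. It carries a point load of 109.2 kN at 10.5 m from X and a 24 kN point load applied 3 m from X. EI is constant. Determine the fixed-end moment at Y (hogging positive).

M_Y = 138.9 kN·m

Take the two fixed-end moments M_X, M_Y as redundants; the released structure is the simple span XY.
On the primary (simply-supported) span, the end slopes from the loading are:
  at X: point load 109.2 at a = 10.5: Pab(L + b)/(6LEI) = 322.5/EI
  at Y: point load 109.2 at a = 10.5: Pab(L + a)/(6LEI) = 537.5/EI
  at X: point load 24 at a = 3: Pab(L + b)/(6LEI) = 189/EI
  at Y: point load 24 at a = 3: Pab(L + a)/(6LEI) = 135/EI
  θ_X0 = 511.5/EI,  θ_Y0 = 672.5/EI
Flexibility coefficients: a unit moment at one end gives L/(3EI) there and L/(6EI) at the far end, so f₁₁ = f₂₂ = 4/EI and f₁₂ = f₂₁ = 2/EI.
Compatibility — zero rotation at each built-in end:
  4 M_X + 2 M_Y = 511.5
  2 M_X + 4 M_Y = 672.5
Solving the pair gives M_X = 58.42 kN·m and M_Y = 138.9 kN·m (hogging).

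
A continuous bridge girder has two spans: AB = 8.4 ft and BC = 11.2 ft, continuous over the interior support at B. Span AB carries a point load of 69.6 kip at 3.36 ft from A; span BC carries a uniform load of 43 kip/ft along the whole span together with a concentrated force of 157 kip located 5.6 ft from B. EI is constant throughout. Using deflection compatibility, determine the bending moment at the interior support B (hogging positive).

M_B = 615.8 kip·ft

Insert a hinge at B; M_B is the redundant, and each span becomes simply supported.
End slopes at the hinge B, treating each span as simply supported:
  span AB: point load 69.6 at a = 3.36: Pab(L + a)/(6LEI) = 275/EI
  span BC: UDL 43: wL³/(24EI) = 2517/EI
  span BC: point load 157 at a = 5.6: Pab(L + b)/(6LEI) = 1231/EI
  relative rotation θ_0 = (275 + 3748)/EI = 4023/EI
A unit hogging moment at B produces rotation L₁/(3EI) + L₂/(3EI) = 6.533/EI.
Compatibility: M_B·(L₁+L₂)/(3EI) = θ_0, giving M_B = 615.8 kip·ft (hogging).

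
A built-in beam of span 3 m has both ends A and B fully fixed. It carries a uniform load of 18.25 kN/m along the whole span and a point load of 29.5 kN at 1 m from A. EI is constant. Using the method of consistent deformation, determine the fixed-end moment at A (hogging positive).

M_A = 26.8 kN·m

Release both end moments; the primary structure is a simply-supported span AB with redundants M_A and M_B.
On the primary (simply-supported) span, the end slopes from the loading are:
  at A: UDL 18.25: wL³/(24EI) = 20.53/EI
  at B: UDL 18.25: wL³/(24EI) = 20.53/EI
  at A: point load 29.5 at a = 1: Pab(L + b)/(6LEI) = 16.39/EI
  at B: point load 29.5 at a = 1: Pab(L + a)/(6LEI) = 13.11/EI
  θ_A0 = 36.92/EI,  θ_B0 = 33.64/EI
Flexibility coefficients: a unit moment at one end gives L/(3EI) there and L/(6EI) at the far end, so f₁₁ = f₂₂ = 1/EI and f₁₂ = f₂₁ = 0.5/EI.
Compatibility — zero rotation at each built-in end:
  1 M_A + 0.5 M_B = 36.92
  0.5 M_A + 1 M_B = 33.64
Solving the pair gives M_A = 26.8 kN·m and M_B = 20.24 kN·m (hogging).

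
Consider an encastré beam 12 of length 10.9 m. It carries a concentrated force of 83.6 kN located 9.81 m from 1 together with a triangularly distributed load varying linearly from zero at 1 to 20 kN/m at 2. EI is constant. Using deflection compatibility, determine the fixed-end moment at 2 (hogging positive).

M_2 = 192.6 kN·m

Release both end moments; the primary structure is a simply-supported span 12 with redundants M_1 and M_2.
End rotations of the released simple span under the applied load (×1/EI):
  at 1: point load 83.6 at a = 9.81: Pab(L + b)/(6LEI) = 163.9/EI
  at 2: point load 83.6 at a = 9.81: Pab(L + a)/(6LEI) = 283.1/EI
  at 1: triangular load, peak 20: 7w₀L³/(360EI) = 503.6/EI
  at 2: triangular load, peak 20: w₀L³/(45EI) = 575.6/EI
  θ_10 = 667.5/EI,  θ_20 = 858.6/EI
Flexibility coefficients: a unit moment at one end gives L/(3EI) there and L/(6EI) at the far end, so f₁₁ = f₂₂ = 3.633/EI and f₁₂ = f₂₁ = 1.817/EI.
Compatibility — zero rotation at each built-in end:
  3.633 M_1 + 1.817 M_2 = 667.5
  1.817 M_1 + 3.633 M_2 = 858.6
Solving the pair gives M_1 = 87.41 kN·m and M_2 = 192.6 kN·m (hogging).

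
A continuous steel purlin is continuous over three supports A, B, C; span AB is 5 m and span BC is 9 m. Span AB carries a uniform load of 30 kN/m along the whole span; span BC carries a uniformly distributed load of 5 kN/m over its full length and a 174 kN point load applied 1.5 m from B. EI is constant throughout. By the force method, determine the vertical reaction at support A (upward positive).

R_A = 36.16 kN

Insert a hinge at B; M_B is the redundant, and each span becomes simply supported.
Discontinuity in slope at B on the released structure — sum the simple-span end rotations:
  span AB: UDL 30: wL³/(24EI) = 156.2/EI
  span BC: UDL 5: wL³/(24EI) = 151.9/EI
  span BC: point load 174 at a = 1.5: Pab(L + b)/(6LEI) = 598.1/EI
  relative rotation θ_0 = (156.2 + 750)/EI = 906.2/EI
A unit hogging moment at B produces rotation L₁/(3EI) + L₂/(3EI) = 4.667/EI.
Compatibility: M_B·(L₁+L₂)/(3EI) = θ_0, giving M_B = 194.2 kN·m (hogging).
Span AB, ΣM about A with M_B applied at B: R_B^{AB}·5 = 375 + 194.2, so R_B^{AB} = 113.8 kN and R_A = 150 − 113.8 = 36.16 kN.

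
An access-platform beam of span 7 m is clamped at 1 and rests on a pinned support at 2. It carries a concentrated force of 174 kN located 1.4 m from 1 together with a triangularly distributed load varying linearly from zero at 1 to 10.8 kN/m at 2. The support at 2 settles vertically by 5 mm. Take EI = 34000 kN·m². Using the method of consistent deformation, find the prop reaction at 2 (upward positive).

R_2 = 29.05 kN

Release the roller at 2. Primary structure: cantilever fixed at 1.
Primary-structure tip deflection at 2 by superposition:
  point load 174 at a = 1.4: Pa²(3L − a)/(6EI) = 1114/EI
  triangular load, peak 10.8 at the free end: 11w₀L⁴/(120EI) = 2377/EI
  δ_0 = 3491/EI
Flexibility coefficient — unit upward force at 2: δ_{22} = L³/(3EI) = 114.3/EI.
With EI = 34000 kN·m²: δ_0 = 0.10268 m and δ_{22} = 0.003363 m/kN.
Compatibility — the beam at 2 must follow the support down by 0.005 m: δ_0 − R_2·δ_{22} = 0.005, so R_2 = (0.10268 − 0.005)/0.003363 = 29.05 kN.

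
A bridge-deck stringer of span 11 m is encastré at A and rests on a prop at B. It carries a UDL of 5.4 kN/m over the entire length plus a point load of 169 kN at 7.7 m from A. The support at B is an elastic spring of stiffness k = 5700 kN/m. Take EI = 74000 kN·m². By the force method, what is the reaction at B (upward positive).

R_B = 114.2 kN

Take the reaction at B as the redundant and release it; the primary structure is a cantilever fixed at A.
Deflection at B on the released cantilever, summing each load's contribution:
  UDL 5.4: wL⁴/(8EI) = 9883/EI
  point load 169 at a = 7.7: Pa²(3L − a)/(6EI) = 42251/EI
  δ_0 = 52134/EI
Tip deflection under a unit load at B: L³/(3EI) = 443.7/EI.
With EI = 74000 kN·m²: δ_0 = 0.70451 m and δ_{BB} = 0.005995 m/kN.
Compatibility — the spring shortens by R_B/k under the reaction it provides: δ_0 − R_B·δ_{BB} = R_B/k. With 1/k = 0.000175 m/kN, R_B = δ_0 / (δ_{BB} + 1/k) = 0.70451 / (0.005995 + 0.000175) = 114.2 kN.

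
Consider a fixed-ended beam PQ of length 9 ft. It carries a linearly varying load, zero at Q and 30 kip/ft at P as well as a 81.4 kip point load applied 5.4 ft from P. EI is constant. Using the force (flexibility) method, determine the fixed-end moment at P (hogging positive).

M_P = 191.8 kip·ft

Release both end moments; the primary structure is a simply-supported span PQ with redundants M_P and M_Q.
Simple-span end rotations at P and Q under the given loads:
  at P: triangular load, peak 30: w₀L³/(45EI) = 486/EI
  at Q: triangular load, peak 30: 7w₀L³/(360EI) = 425.2/EI
  at P: point load 81.4 at a = 5.4: Pab(L + b)/(6LEI) = 369.2/EI
  at Q: point load 81.4 at a = 5.4: Pab(L + a)/(6LEI) = 422/EI
  θ_P0 = 855.2/EI,  θ_Q0 = 847.2/EI
Flexibility coefficients: a unit moment at one end gives L/(3EI) there and L/(6EI) at the far end, so f₁₁ = f₂₂ = 3/EI and f₁₂ = f₂₁ = 1.5/EI.
Compatibility — zero rotation at each built-in end:
  3 M_P + 1.5 M_Q = 855.2
  1.5 M_P + 3 M_Q = 847.2
Solving the pair gives M_P = 191.8 kip·ft and M_Q = 186.5 kip·ft (hogging).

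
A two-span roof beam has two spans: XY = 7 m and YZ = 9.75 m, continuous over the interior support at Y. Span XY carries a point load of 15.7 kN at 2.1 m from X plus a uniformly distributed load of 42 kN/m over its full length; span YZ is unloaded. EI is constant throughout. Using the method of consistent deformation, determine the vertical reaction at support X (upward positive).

R_X = 141.7 kN

Release continuity at Y by inserting a hinge; the redundant is the internal moment M_Y. The primary structure is two simply-supported spans XY and YZ.
End slopes at the hinge Y, treating each span as simply supported:
  span XY: point load 15.7 at a = 2.1: Pab(L + a)/(6LEI) = 35/EI
  span XY: UDL 42: wL³/(24EI) = 600.2/EI
  relative rotation θ_0 = (635.3 + 0)/EI = 635.3/EI
A unit hogging moment at Y produces rotation L₁/(3EI) + L₂/(3EI) = 5.583/EI.
Slope continuity at Y: θ_0 = M_Y·5.583/EI, so M_Y = 635.3/5.583 = 113.8 kN·m (hogging).
Span XY, ΣM about X with M_Y applied at Y: R_Y^{XY}·7 = 1062 + 113.8, so R_Y^{XY} = 168 kN and R_X = 309.7 − 168 = 141.7 kN.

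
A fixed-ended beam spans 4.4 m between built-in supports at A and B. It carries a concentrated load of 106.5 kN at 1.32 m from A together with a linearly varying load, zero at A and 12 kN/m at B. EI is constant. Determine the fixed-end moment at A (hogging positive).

M_A = 76.63 kN·m

Take the two fixed-end moments M_A, M_B as redundants; the released structure is the simple span AB.
On the primary (simply-supported) span, the end slopes from the loading are:
  at A: point load 106.5 at a = 1.32: Pab(L + b)/(6LEI) = 122.7/EI
  at B: point load 106.5 at a = 1.32: Pab(L + a)/(6LEI) = 93.81/EI
  at A: triangular load, peak 12: 7w₀L³/(360EI) = 19.88/EI
  at B: triangular load, peak 12: w₀L³/(45EI) = 22.72/EI
  θ_A0 = 142.6/EI,  θ_B0 = 116.5/EI
Flexibility coefficients: a unit moment at one end gives L/(3EI) there and L/(6EI) at the far end, so f₁₁ = f₂₂ = 1.467/EI and f₁₂ = f₂₁ = 0.7333/EI.
Compatibility — zero rotation at each built-in end:
  1.467 M_A + 0.7333 M_B = 142.6
  0.7333 M_A + 1.467 M_B = 116.5
Solving the pair gives M_A = 76.63 kN·m and M_B = 41.14 kN·m (hogging).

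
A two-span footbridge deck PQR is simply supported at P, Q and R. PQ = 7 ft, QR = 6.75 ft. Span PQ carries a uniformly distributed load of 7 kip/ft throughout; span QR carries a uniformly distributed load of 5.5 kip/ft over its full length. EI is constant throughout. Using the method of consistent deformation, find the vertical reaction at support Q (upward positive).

Insert a hinge at Q; M_Q is the redundant, and each span becomes simply supported.
Discontinuity in slope at Q on the released structure — sum the simple-span end rotations:
  span PQ: UDL 7: wL³/(24EI) = 100/EI
  span QR: UDL 5.5: wL³/(24EI) = 70.48/EI
  relative rotation θ_0 = (100 + 70.48)/EI = 170.5/EI
A unit hogging moment at Q produces rotation L₁/(3EI) + L₂/(3EI) = 4.583/EI.
Compatibility: M_Q·(L₁+L₂)/(3EI) = θ_0, giving M_Q = 37.2 kip·ft (hogging).
Span PQ, ΣM about P with M_Q applied at Q: R_Q^{PQ}·7 = 171.5 + 37.2, so R_Q^{PQ} = 29.81 kip and R_P = 49 − 29.81 = 19.19 kip.
Span QR, ΣM about R: R_Q^{QR}·6.75 = 125.3 + 37.2, so R_Q^{QR} = 24.07 kip and R_R = 37.12 − 24.07 = 13.05 kip.
R_Q = 29.81 + 24.07 = 53.89 kip.

R_Q = 53.89 kip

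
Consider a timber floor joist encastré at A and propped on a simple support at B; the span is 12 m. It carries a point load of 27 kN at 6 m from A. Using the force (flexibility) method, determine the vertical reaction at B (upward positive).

R_B = 8.438 kN

Remove the prop at B; the released (primary) structure is a cantilever built in at A.
Free-end deflection of the primary structure under the applied loading (downward +):
  point load 27 at a = 6: Pa²(3L − a)/(6EI) = 4860/EI
Tip deflection under a unit load at B: L³/(3EI) = 576/EI.
Compatibility at B: δ_0 − R_B·δ_{BB} = 0, so R_B = 4860/576 = 8.438 kN.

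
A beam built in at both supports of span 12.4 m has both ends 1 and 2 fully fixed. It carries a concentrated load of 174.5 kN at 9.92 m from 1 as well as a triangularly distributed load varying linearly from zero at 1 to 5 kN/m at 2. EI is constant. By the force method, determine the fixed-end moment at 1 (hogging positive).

Release both end moments; the primary structure is a simply-supported span 12 with redundants M_1 and M_2.
Simple-span end rotations at 1 and 2 under the given loads:
  at 1: point load 174.5 at a = 9.92: Pab(L + b)/(6LEI) = 858.6/EI
  at 2: point load 174.5 at a = 9.92: Pab(L + a)/(6LEI) = 1288/EI
  at 1: triangular load, peak 5: 7w₀L³/(360EI) = 185.4/EI
  at 2: triangular load, peak 5: w₀L³/(45EI) = 211.8/EI
  θ_10 = 1044/EI,  θ_20 = 1500/EI
Flexibility coefficients: a unit moment at one end gives L/(3EI) there and L/(6EI) at the far end, so f₁₁ = f₂₂ = 4.133/EI and f₁₂ = f₂₁ = 2.067/EI.
Compatibility — zero rotation at each built-in end:
  4.133 M_1 + 2.067 M_2 = 1044
  2.067 M_1 + 4.133 M_2 = 1500
Solving the pair gives M_1 = 94.87 kN·m and M_2 = 315.4 kN·m (hogging).

M_1 = 94.87 kN·m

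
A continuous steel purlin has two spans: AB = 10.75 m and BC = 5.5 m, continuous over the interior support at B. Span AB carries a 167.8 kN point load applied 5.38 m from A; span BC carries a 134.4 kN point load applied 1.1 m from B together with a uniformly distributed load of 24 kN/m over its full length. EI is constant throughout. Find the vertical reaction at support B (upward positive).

Release continuity at B by inserting a hinge; the redundant is the internal moment M_B. The primary structure is two simply-supported spans AB and BC.
End slopes at the hinge B, treating each span as simply supported:
  span AB: point load 167.8 at a = 5.38: Pab(L + a)/(6LEI) = 1212/EI
  span BC: point load 134.4 at a = 1.1: Pab(L + b)/(6LEI) = 195.1/EI
  span BC: UDL 24: wL³/(24EI) = 166.4/EI
  relative rotation θ_0 = (1212 + 361.5)/EI = 1574/EI
A unit hogging moment at B produces rotation L₁/(3EI) + L₂/(3EI) = 5.417/EI.
Slope continuity at B: θ_0 = M_B·5.417/EI, so M_B = 1574/5.417 = 290.6 kN·m (hogging).
Span AB, ΣM about A with M_B applied at B: R_B^{AB}·10.75 = 902.8 + 290.6, so R_B^{AB} = 111 kN and R_A = 167.8 − 111 = 56.79 kN.
Span BC, ΣM about C: R_B^{BC}·5.5 = 954.4 + 290.6, so R_B^{BC} = 226.3 kN and R_C = 266.4 − 226.3 = 40.05 kN.
R_B = 111 + 226.3 = 337.4 kN.

R_B = 337.4 kN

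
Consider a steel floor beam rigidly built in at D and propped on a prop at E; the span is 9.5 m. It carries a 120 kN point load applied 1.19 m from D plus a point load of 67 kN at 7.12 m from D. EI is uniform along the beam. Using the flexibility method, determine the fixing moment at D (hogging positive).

M_D = 191.8 kN·m

Remove the prop at E; the released (primary) structure is a cantilever built in at D.
Downward deflection at the released point E due to the loads:
  point load 120 at a = 1.19: Pa²(3L − a)/(6EI) = 773.5/EI
  point load 67 at a = 7.12: Pa²(3L − a)/(6EI) = 12103/EI
  δ_0 = 12876/EI
Tip deflection under a unit load at E: L³/(3EI) = 285.8/EI.
The prop prevents deflection at E: R_E = δ_0/δ_{EE} = 12876/285.8 = 45.06 kN.
Moment equilibrium about D: M_D = Σ(load moments about D) − R_E·L = 619.8 − 45.06×9.5 = 191.8 kN·m.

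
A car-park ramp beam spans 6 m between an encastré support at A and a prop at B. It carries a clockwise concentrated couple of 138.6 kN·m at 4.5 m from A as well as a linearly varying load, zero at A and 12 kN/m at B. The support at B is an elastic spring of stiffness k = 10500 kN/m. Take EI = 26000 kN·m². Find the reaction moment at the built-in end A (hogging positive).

Choose R_B as the redundant. The primary structure is the cantilever fixed at A.
Deflection at B on the released cantilever, summing each load's contribution:
  clockwise couple 138.6 at a = 4.5: M₀a(2L − a)/(2EI) = 2339/EI
  triangular load, peak 12 at the free end: 11w₀L⁴/(120EI) = 1426/EI
  δ_0 = 3764/EI
Tip deflection under a unit load at B: L³/(3EI) = 72/EI.
With EI = 26000 kN·m²: δ_0 = 0.14479 m and δ_{BB} = 0.002769 m/kN.
Compatibility — the spring shortens by R_B/k under the reaction it provides: δ_0 − R_B·δ_{BB} = R_B/k. With 1/k = 0.000095 m/kN, R_B = δ_0 / (δ_{BB} + 1/k) = 0.14479 / (0.002769 + 0.000095) = 50.55 kN.
Moment equilibrium about A: M_A = Σ(load moments about A) − R_B·L = 282.6 − 50.55×6 = -20.68 kN·m.

M_A = -20.68 kN·m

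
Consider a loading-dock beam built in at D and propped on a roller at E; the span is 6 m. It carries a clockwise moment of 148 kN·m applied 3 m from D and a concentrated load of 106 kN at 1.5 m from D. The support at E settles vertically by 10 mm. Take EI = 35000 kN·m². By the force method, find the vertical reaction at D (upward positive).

R_D = 74 kN

Release the roller at E. Primary structure: cantilever fixed at D.
Primary-structure tip deflection at E by superposition:
  clockwise couple 148 at a = 3: M₀a(2L − a)/(2EI) = 1998/EI
  point load 106 at a = 1.5: Pa²(3L − a)/(6EI) = 655.9/EI
  δ_0 = 2654/EI
Flexibility coefficient — unit upward force at E: δ_{EE} = L³/(3EI) = 72/EI.
With EI = 35000 kN·m²: δ_0 = 0.075825 m and δ_{EE} = 0.002057 m/kN.
Compatibility — the beam at E must follow the support down by 0.01 m: δ_0 − R_E·δ_{EE} = 0.01, so R_E = (0.075825 − 0.01)/0.002057 = 32 kN.
Vertical equilibrium: R_D = ΣP − R_E = 106 − 32 = 74 kN.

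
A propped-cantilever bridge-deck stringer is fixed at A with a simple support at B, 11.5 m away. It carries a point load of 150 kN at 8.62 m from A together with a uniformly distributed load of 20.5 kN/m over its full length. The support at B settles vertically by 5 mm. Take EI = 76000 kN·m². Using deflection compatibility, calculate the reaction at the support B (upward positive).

R_B = 182.5 kN

Choose R_B as the redundant. The primary structure is the cantilever fixed at A.
Downward deflection at the released point B due to the loads:
  point load 150 at a = 8.62: Pa²(3L − a)/(6EI) = 48075/EI
  UDL 20.5: wL⁴/(8EI) = 44818/EI
  δ_0 = 92893/EI
Flexibility coefficient — unit upward force at B: δ_{BB} = L³/(3EI) = 507/EI.
With EI = 76000 kN·m²: δ_0 = 1.2223 m and δ_{BB} = 0.006671 m/kN.
Compatibility — the beam at B must follow the support down by 0.005 m: δ_0 − R_B·δ_{BB} = 0.005, so R_B = (1.2223 − 0.005)/0.006671 = 182.5 kN.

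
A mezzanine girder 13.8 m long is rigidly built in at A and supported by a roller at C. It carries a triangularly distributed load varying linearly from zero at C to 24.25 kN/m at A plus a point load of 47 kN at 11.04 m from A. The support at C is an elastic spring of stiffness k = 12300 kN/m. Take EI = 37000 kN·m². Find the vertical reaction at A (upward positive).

R_A = 148 kN

Choose R_C as the redundant. The primary structure is the cantilever fixed at A.
Deflection at C on the released cantilever, summing each load's contribution:
  triangular load, peak 24.25 at the fixed end: w₀L⁴/(30EI) = 29316/EI
  point load 47 at a = 11.04: Pa²(3L − a)/(6EI) = 28986/EI
  δ_0 = 58302/EI
Flexibility coefficient — unit upward force at C: δ_{CC} = L³/(3EI) = 876/EI.
With EI = 37000 kN·m²: δ_0 = 1.5757 m and δ_{CC} = 0.023676 m/kN.
Compatibility — the spring shortens by R_C/k under the reaction it provides: δ_0 − R_C·δ_{CC} = R_C/k. With 1/k = 0.000081 m/kN, R_C = δ_0 / (δ_{CC} + 1/k) = 1.5757 / (0.023676 + 0.000081) = 66.33 kN.
Vertical equilibrium: R_A = ΣP − R_C = 214.3 − 66.33 = 148 kN.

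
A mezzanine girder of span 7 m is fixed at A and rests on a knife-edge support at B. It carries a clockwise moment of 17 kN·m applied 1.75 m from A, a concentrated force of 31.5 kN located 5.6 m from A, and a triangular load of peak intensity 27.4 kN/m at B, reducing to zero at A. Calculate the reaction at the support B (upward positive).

R_B = 76.51 kN

Choose R_B as the redundant. The primary structure is the cantilever fixed at A.
Free-end deflection of the primary structure under the applied loading (downward +):
  clockwise couple 17 at a = 1.75: M₀a(2L − a)/(2EI) = 182.2/EI
  point load 31.5 at a = 5.6: Pa²(3L − a)/(6EI) = 2535/EI
  triangular load, peak 27.4 at the free end: 11w₀L⁴/(120EI) = 6031/EI
  δ_0 = 8748/EI
Flexibility coefficient — unit upward force at B: δ_{BB} = L³/(3EI) = 114.3/EI.
Compatibility at B: δ_0 − R_B·δ_{BB} = 0, so R_B = 8748/114.3 = 76.51 kN.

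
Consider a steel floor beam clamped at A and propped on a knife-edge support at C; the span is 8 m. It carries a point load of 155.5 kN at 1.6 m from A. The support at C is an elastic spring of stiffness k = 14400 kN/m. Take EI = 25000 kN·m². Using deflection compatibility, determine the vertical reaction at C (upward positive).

R_C = 8.62 kN

Take the reaction at C as the redundant and release it; the primary structure is a cantilever fixed at A.
Primary-structure tip deflection at C by superposition:
  point load 155.5 at a = 1.6: Pa²(3L − a)/(6EI) = 1486/EI
Tip deflection under a unit load at C: L³/(3EI) = 170.7/EI.
With EI = 25000 kN·m²: δ_0 = 0.059447 m and δ_{CC} = 0.006827 m/kN.
Compatibility — the spring shortens by R_C/k under the reaction it provides: δ_0 − R_C·δ_{CC} = R_C/k. With 1/k = 0.000069 m/kN, R_C = δ_0 / (δ_{CC} + 1/k) = 0.059447 / (0.006827 + 0.000069) = 8.62 kN.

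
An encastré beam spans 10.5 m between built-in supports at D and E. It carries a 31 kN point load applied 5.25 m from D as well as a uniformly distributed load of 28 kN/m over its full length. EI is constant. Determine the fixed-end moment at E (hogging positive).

Take the two fixed-end moments M_D, M_E as redundants; the released structure is the simple span DE.
On the primary (simply-supported) span, the end slopes from the loading are:
  at D: point load 31 at a = 5.25: Pab(L + b)/(6LEI) = 213.6/EI
  at E: point load 31 at a = 5.25: Pab(L + a)/(6LEI) = 213.6/EI
  at D: UDL 28: wL³/(24EI) = 1351/EI
  at E: UDL 28: wL³/(24EI) = 1351/EI
  θ_D0 = 1564/EI,  θ_E0 = 1564/EI
Flexibility coefficients: a unit moment at one end gives L/(3EI) there and L/(6EI) at the far end, so f₁₁ = f₂₂ = 3.5/EI and f₁₂ = f₂₁ = 1.75/EI.
Compatibility — zero rotation at each built-in end:
  3.5 M_D + 1.75 M_E = 1564
  1.75 M_D + 3.5 M_E = 1564
Solving the pair gives M_D = 297.9 kN·m and M_E = 297.9 kN·m (hogging).

M_E = 297.9 kN·m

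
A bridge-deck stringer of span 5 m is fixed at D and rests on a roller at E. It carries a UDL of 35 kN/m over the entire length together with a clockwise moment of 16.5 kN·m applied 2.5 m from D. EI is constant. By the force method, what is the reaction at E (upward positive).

Choose R_E as the redundant. The primary structure is the cantilever fixed at D.
Deflection at E on the released cantilever, summing each load's contribution:
  UDL 35: wL⁴/(8EI) = 2734/EI
  clockwise couple 16.5 at a = 2.5: M₀a(2L − a)/(2EI) = 154.7/EI
  δ_0 = 2889/EI
Flexibility coefficient — unit upward force at E: δ_{EE} = L³/(3EI) = 41.67/EI.
The prop prevents deflection at E: R_E = δ_0/δ_{EE} = 2889/41.67 = 69.34 kN.

R_E = 69.34 kN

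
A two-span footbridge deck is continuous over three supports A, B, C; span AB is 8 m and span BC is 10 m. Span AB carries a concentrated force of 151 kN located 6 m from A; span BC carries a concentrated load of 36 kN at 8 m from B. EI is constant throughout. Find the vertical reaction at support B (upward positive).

Insert a hinge at B; M_B is the redundant, and each span becomes simply supported.
Rotations at B on the released spans (each span's end-slope, ×1/EI):
  span AB: point load 151 at a = 6: Pab(L + a)/(6LEI) = 528.5/EI
  span BC: point load 36 at a = 8: Pab(L + b)/(6LEI) = 115.2/EI
  relative rotation θ_0 = (528.5 + 115.2)/EI = 643.7/EI
A unit hogging moment at B produces rotation L₁/(3EI) + L₂/(3EI) = 6/EI.
Slope continuity at B: θ_0 = M_B·6/EI, so M_B = 643.7/6 = 107.3 kN·m (hogging).
Span AB, ΣM about A with M_B applied at B: R_B^{AB}·8 = 906 + 107.3, so R_B^{AB} = 126.7 kN and R_A = 151 − 126.7 = 24.34 kN.
Span BC, ΣM about C: R_B^{BC}·10 = 72 + 107.3, so R_B^{BC} = 17.93 kN and R_C = 36 − 17.93 = 18.07 kN.
R_B = 126.7 + 17.93 = 144.6 kN.

R_B = 144.6 kN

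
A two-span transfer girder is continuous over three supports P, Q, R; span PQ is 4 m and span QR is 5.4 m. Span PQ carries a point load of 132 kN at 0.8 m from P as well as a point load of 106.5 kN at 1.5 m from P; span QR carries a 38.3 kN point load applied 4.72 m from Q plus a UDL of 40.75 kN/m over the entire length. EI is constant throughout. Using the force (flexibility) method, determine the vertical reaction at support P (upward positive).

Insert a hinge at Q; M_Q is the redundant, and each span becomes simply supported.
End slopes at the hinge Q, treating each span as simply supported:
  span PQ: point load 132 at a = 0.8: Pab(L + a)/(6LEI) = 67.58/EI
  span PQ: point load 106.5 at a = 1.5: Pab(L + a)/(6LEI) = 91.52/EI
  span QR: point load 38.3 at a = 4.72: Pab(L + b)/(6LEI) = 23.07/EI
  span QR: UDL 40.75: wL³/(24EI) = 267.4/EI
  relative rotation θ_0 = (159.1 + 290.4)/EI = 449.5/EI
A unit hogging moment at Q produces rotation L₁/(3EI) + L₂/(3EI) = 3.133/EI.
Slope continuity at Q: θ_0 = M_Q·3.133/EI, so M_Q = 449.5/3.133 = 143.5 kN·m (hogging).
Span PQ, ΣM about P with M_Q applied at Q: R_Q^{PQ}·4 = 265.4 + 143.5, so R_Q^{PQ} = 102.2 kN and R_P = 238.5 − 102.2 = 136.3 kN.

R_P = 136.3 kN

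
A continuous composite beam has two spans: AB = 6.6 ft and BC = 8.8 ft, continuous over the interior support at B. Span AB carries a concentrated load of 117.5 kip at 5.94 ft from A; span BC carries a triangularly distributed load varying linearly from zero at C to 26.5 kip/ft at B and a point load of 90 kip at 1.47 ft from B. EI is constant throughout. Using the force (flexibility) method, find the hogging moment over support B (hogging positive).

Take M_B as the redundant. Released structure: two simple spans AB and BC with a hinge at B.
Discontinuity in slope at B on the released structure — sum the simple-span end rotations:
  span AB: point load 117.5 at a = 5.94: Pab(L + a)/(6LEI) = 145.9/EI
  span BC: triangular load, peak 26.5: w₀L³/(45EI) = 401.3/EI
  span BC: point load 90 at a = 1.47: Pab(L + b)/(6LEI) = 296.3/EI
  relative rotation θ_0 = (145.9 + 697.6)/EI = 843.4/EI
A unit hogging moment at B produces rotation L₁/(3EI) + L₂/(3EI) = 5.133/EI.
Slope continuity at B: θ_0 = M_B·5.133/EI, so M_B = 843.4/5.133 = 164.3 kip·ft (hogging).

M_B = 164.3 kip·ft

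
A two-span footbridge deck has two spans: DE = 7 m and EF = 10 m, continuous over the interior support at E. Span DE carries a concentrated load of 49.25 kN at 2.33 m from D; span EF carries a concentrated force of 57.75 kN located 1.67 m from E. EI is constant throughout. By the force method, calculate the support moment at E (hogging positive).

Take M_E as the redundant. Released structure: two simple spans DE and EF with a hinge at E.
End slopes at the hinge E, treating each span as simply supported:
  span DE: point load 49.25 at a = 2.33: Pab(L + a)/(6LEI) = 119/EI
  span EF: point load 57.75 at a = 1.67: Pab(L + b)/(6LEI) = 245.4/EI
  relative rotation θ_0 = (119 + 245.4)/EI = 364.5/EI
A unit hogging moment at E produces rotation L₁/(3EI) + L₂/(3EI) = 5.667/EI.
Compatibility: M_E·(L₁+L₂)/(3EI) = θ_0, giving M_E = 64.32 kN·m (hogging).

M_E = 64.32 kN·m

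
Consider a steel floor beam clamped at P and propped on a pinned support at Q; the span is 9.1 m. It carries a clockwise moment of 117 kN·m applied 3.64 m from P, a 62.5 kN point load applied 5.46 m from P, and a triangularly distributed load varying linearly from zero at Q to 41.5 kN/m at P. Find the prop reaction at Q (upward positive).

R_Q = 77.11 kN

Remove the prop at Q; the released (primary) structure is a cantilever built in at P.
Downward deflection at the released point Q due to the loads:
  clockwise couple 117 at a = 3.64: M₀a(2L − a)/(2EI) = 3100/EI
  point load 62.5 at a = 5.46: Pa²(3L − a)/(6EI) = 6782/EI
  triangular load, peak 41.5 at the fixed end: w₀L⁴/(30EI) = 9486/EI
  δ_0 = 19369/EI
Tip deflection under a unit load at Q: L³/(3EI) = 251.2/EI.
The prop prevents deflection at Q: R_Q = δ_0/δ_{QQ} = 19369/251.2 = 77.11 kN.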